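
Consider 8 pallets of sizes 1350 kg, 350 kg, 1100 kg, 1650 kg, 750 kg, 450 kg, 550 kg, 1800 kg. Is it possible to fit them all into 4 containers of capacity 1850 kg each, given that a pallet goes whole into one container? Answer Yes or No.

Total = 8000 kg; ⌈8000/1850⌉ = 5.
At least 5 containers are required, but only 4 are allowed.

No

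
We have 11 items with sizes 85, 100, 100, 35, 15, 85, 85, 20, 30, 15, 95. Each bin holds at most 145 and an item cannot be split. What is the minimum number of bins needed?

6

Total = 100 + 100 + 95 + 85 + 85 + 85 + 35 + 30 + 20 + 15 + 15 = 665.
Lower bound: ⌈665/145⌉ = 5 bins.
Also, 6 items each exceed 145/2, and no two of those can share a bin, so at least 6 bins are needed.
A packing using 6 bins:
  bin 1: 100 + 35 = 135
  bin 2: 100 + 30 + 15 = 145
  bin 3: 95 + 20 + 15 = 130
  bin 4: 85 = 85
  bin 5: 85 = 85
  bin 6: 85 = 85
This matches the lower bound, so 6 is optimal.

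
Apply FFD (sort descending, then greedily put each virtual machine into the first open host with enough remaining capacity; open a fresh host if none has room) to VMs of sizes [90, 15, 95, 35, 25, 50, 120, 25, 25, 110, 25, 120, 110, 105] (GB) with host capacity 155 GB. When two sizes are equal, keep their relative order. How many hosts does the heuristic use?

Sorted descending: 120, 120, 110, 110, 105, 95, 90, 50, 35, 25, 25, 25, 25, 15.
  120 → host 1 (new)  [load 120/155]
  120 → host 2 (new)  [load 120/155]
  110 → host 3 (new)  [load 110/155]
  110 → host 4 (new)  [load 110/155]
  105 → host 5 (new)  [load 105/155]
  95 → host 6 (new)  [load 95/155]
  90 → host 7 (new)  [load 90/155]
  50 → host 5  [load 155/155]
  35 → host 1  [load 155/155]
  25 → host 2  [load 145/155]
  25 → host 3  [load 135/155]
  25 → host 4  [load 135/155]
  25 → host 6  [load 120/155]
  15 → host 3  [load 150/155]
7 hosts opened.

7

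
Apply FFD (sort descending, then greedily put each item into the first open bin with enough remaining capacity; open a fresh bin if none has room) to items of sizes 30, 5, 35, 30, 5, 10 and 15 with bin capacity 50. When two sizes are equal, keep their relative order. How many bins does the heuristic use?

3

Sorted descending: 35, 30, 30, 15, 10, 5, 5.
  35 → bin 1 (new)  [load 35/50]
  30 → bin 2 (new)  [load 30/50]
  30 → bin 3 (new)  [load 30/50]
  15 → bin 1  [load 50/50]
  10 → bin 2  [load 40/50]
  5 → bin 2  [load 45/50]
  5 → bin 2  [load 50/50]
3 bins opened.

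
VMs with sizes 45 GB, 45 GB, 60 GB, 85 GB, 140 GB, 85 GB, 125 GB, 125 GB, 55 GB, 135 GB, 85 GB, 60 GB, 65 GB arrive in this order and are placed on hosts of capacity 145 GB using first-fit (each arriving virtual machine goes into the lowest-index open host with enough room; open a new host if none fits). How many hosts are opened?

  45 → host 1 (new)  [load 45/145]
  45 → host 1  [load 90/145]
  60 → host 2 (new)  [load 60/145]
  85 → host 2  [load 145/145]
  140 → host 3 (new)  [load 140/145]
  85 → host 4 (new)  [load 85/145]
  125 → host 5 (new)  [load 125/145]
  125 → host 6 (new)  [load 125/145]
  55 → host 1  [load 145/145]
  135 → host 7 (new)  [load 135/145]
  85 → host 8 (new)  [load 85/145]
  60 → host 4  [load 145/145]
  65 → host 9 (new)  [load 65/145]
9 hosts opened.

9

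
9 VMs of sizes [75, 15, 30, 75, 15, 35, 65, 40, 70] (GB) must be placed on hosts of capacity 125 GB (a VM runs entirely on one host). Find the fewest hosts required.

4

Total = 75 + 75 + 70 + 65 + 40 + 35 + 30 + 15 + 15 = 420 GB.
Lower bound: ⌈420/125⌉ = 4 hosts.
A packing using 4 hosts:
  host 1: 75 + 40 = 115
  host 2: 75 + 35 + 15 = 125
  host 3: 70 + 30 + 15 = 115
  host 4: 65 = 65
This matches the lower bound, so 4 is optimal.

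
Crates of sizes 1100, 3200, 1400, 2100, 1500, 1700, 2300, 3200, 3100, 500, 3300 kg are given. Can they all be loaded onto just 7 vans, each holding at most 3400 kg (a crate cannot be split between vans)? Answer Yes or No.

Total = 23400 kg; ⌈23400/3400⌉ = 7.
The bound of 7 does not rule out 7, but exhaustive search shows no assignment into 7 vans of capacity 3400 kg exists — the minimum is 8.

No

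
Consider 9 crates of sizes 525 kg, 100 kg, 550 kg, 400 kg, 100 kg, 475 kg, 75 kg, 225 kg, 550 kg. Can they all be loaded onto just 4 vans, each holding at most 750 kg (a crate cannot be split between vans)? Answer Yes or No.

Total = 3000 kg; ⌈3000/750⌉ = 4.
5 crates each exceed half the capacity and cannot share a van, forcing at least 5 vans.
At least 5 vans are required, but only 4 are allowed.

No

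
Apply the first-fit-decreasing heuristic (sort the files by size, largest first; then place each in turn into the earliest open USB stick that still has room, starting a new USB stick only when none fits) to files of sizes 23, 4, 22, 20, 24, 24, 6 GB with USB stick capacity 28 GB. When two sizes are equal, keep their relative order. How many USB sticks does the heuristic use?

Sorted descending: 24, 24, 23, 22, 20, 6, 4.
  24 → USB stick 1 (new)  [load 24/28]
  24 → USB stick 2 (new)  [load 24/28]
  23 → USB stick 3 (new)  [load 23/28]
  22 → USB stick 4 (new)  [load 22/28]
  20 → USB stick 5 (new)  [load 20/28]
  6 → USB stick 4  [load 28/28]
  4 → USB stick 1  [load 28/28]
5 USB sticks opened.

5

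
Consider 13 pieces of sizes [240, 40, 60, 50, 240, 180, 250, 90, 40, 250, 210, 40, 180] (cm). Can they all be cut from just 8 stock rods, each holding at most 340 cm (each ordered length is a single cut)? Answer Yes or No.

Yes

A valid assignment using 7 stock rods:
  stock rod 1: 250 + 90 = 340
  stock rod 2: 250 + 60 = 310
  stock rod 3: 240 + 50 + 40 = 330
  stock rod 4: 240 + 40 + 40 = 320
  stock rod 5: 210 = 210
  stock rod 6: 180 = 180
  stock rod 7: 180 = 180
That uses only 7 ≤ 8, so 8 stock rods are enough.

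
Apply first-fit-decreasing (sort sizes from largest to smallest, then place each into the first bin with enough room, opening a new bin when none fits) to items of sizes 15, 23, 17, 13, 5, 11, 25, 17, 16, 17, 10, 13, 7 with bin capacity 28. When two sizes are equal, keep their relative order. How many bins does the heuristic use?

8

Sorted descending: 25, 23, 17, 17, 17, 16, 15, 13, 13, 11, 10, 7, 5.
  25 → bin 1 (new)  [load 25/28]
  23 → bin 2 (new)  [load 23/28]
  17 → bin 3 (new)  [load 17/28]
  17 → bin 4 (new)  [load 17/28]
  17 → bin 5 (new)  [load 17/28]
  16 → bin 6 (new)  [load 16/28]
  15 → bin 7 (new)  [load 15/28]
  13 → bin 7  [load 28/28]
  13 → bin 8 (new)  [load 13/28]
  11 → bin 3  [load 28/28]
  10 → bin 4  [load 27/28]
  7 → bin 5  [load 24/28]
  5 → bin 2  [load 28/28]
8 bins opened.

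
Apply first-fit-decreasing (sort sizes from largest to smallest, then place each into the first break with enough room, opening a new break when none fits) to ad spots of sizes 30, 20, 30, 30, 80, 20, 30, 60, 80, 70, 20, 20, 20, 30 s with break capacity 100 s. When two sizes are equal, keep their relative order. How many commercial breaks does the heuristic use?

6

Sorted descending: 80, 80, 70, 60, 30, 30, 30, 30, 30, 20, 20, 20, 20, 20.
  80 → break 1 (new)  [load 80/100]
  80 → break 2 (new)  [load 80/100]
  70 → break 3 (new)  [load 70/100]
  60 → break 4 (new)  [load 60/100]
  30 → break 3  [load 100/100]
  30 → break 4  [load 90/100]
  30 → break 5 (new)  [load 30/100]
  30 → break 5  [load 60/100]
  30 → break 5  [load 90/100]
  20 → break 1  [load 100/100]
  20 → break 2  [load 100/100]
  20 → break 6 (new)  [load 20/100]
  20 → break 6  [load 40/100]
  20 → break 6  [load 60/100]
6 commercial breaks opened.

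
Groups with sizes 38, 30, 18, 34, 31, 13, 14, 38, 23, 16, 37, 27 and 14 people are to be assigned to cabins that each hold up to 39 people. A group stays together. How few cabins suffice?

10

Total = 38 + 38 + 37 + 34 + 31 + 30 + 27 + 23 + 18 + 16 + 14 + 14 + 13 = 333 people.
Lower bound: ⌈333/39⌉ = 9 cabins.
A packing using 10 cabins:
  cabin 1: 38 = 38
  cabin 2: 38 = 38
  cabin 3: 37 = 37
  cabin 4: 34 = 34
  cabin 5: 31 = 31
  cabin 6: 30 = 30
  cabin 7: 27 = 27
  cabin 8: 23 + 16 = 39
  cabin 9: 18 + 14 = 32
  cabin 10: 14 + 13 = 27
No arrangement into 9 cabins stays within capacity, so 10 is optimal.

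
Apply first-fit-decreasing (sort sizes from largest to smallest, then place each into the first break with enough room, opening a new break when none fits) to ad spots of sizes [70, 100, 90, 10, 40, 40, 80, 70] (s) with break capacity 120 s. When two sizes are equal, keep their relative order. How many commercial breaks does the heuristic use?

Sorted descending: 100, 90, 80, 70, 70, 40, 40, 10.
  100 → break 1 (new)  [load 100/120]
  90 → break 2 (new)  [load 90/120]
  80 → break 3 (new)  [load 80/120]
  70 → break 4 (new)  [load 70/120]
  70 → break 5 (new)  [load 70/120]
  40 → break 3  [load 120/120]
  40 → break 4  [load 110/120]
  10 → break 1  [load 110/120]
5 commercial breaks opened.

5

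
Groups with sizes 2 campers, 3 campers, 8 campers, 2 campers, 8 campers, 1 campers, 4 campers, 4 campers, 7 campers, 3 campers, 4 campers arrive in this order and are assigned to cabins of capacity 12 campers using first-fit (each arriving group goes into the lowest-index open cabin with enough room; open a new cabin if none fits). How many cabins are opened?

  2 → cabin 1 (new)  [load 2/12]
  3 → cabin 1  [load 5/12]
  8 → cabin 2 (new)  [load 8/12]
  2 → cabin 1  [load 7/12]
  8 → cabin 3 (new)  [load 8/12]
  1 → cabin 1  [load 8/12]
  4 → cabin 1  [load 12/12]
  4 → cabin 2  [load 12/12]
  7 → cabin 4 (new)  [load 7/12]
  3 → cabin 3  [load 11/12]
  4 → cabin 4  [load 11/12]
4 cabins opened.

4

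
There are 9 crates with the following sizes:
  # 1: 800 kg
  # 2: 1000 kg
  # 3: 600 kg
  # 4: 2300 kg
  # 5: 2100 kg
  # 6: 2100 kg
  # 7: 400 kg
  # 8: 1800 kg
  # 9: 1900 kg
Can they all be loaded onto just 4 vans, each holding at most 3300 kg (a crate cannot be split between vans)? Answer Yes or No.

Total = 13000 kg; ⌈13000/3300⌉ = 4.
5 crates each exceed half the capacity and cannot share a van, forcing at least 5 vans.
At least 5 vans are required, but only 4 are allowed.

No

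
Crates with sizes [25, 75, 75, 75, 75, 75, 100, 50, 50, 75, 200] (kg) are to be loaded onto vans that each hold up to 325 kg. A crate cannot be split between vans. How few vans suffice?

Total = 200 + 100 + 75 + 75 + 75 + 75 + 75 + 75 + 50 + 50 + 25 = 875 kg.
Lower bound: ⌈875/325⌉ = 3 vans.
A packing using 3 vans:
  van 1: 200 + 100 + 25 = 325
  van 2: 75 + 75 + 75 + 75 = 300
  van 3: 75 + 75 + 50 + 50 = 250
This matches the lower bound, so 3 is optimal.

3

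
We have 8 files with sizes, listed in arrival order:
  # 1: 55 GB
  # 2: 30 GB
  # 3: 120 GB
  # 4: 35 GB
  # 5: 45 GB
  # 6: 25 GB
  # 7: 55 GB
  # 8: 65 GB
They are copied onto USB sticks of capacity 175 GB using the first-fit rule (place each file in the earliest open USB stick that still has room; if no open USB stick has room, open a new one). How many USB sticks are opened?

  55 → USB stick 1 (new)  [load 55/175]
  30 → USB stick 1  [load 85/175]
  120 → USB stick 2 (new)  [load 120/175]
  35 → USB stick 1  [load 120/175]
  45 → USB stick 1  [load 165/175]
  25 → USB stick 2  [load 145/175]
  55 → USB stick 3 (new)  [load 55/175]
  65 → USB stick 3  [load 120/175]
3 USB sticks opened.

3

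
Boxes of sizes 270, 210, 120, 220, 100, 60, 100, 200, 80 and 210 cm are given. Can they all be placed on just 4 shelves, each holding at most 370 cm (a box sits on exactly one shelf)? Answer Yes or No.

Total = 1570 cm; ⌈1570/370⌉ = 5.
At least 5 shelves are required, but only 4 are allowed.

No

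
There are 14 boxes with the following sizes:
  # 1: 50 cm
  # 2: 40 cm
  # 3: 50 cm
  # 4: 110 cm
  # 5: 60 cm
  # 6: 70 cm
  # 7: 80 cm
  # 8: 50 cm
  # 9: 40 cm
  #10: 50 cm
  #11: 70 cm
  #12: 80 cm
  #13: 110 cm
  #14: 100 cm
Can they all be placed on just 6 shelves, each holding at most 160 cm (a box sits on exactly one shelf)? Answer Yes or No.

A valid assignment using 6 shelves:
  shelf 1: 110 + 50 = 160
  shelf 2: 110 + 50 = 160
  shelf 3: 100 + 60 = 160
  shelf 4: 80 + 80 = 160
  shelf 5: 70 + 50 + 40 = 160
  shelf 6: 70 + 50 + 40 = 160
Every load is within 160 cm, so 6 shelves suffice.

Yes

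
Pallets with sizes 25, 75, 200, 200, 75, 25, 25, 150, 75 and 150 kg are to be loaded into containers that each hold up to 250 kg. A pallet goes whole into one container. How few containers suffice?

5

Total = 200 + 200 + 150 + 150 + 75 + 75 + 75 + 25 + 25 + 25 = 1000 kg.
Lower bound: ⌈1000/250⌉ = 4 containers.
A packing using 5 containers:
  container 1: 200 + 25 + 25 = 250
  container 2: 200 + 25 = 225
  container 3: 150 + 75 = 225
  container 4: 150 + 75 = 225
  container 5: 75 = 75
No arrangement into 4 containers stays within capacity, so 5 is optimal.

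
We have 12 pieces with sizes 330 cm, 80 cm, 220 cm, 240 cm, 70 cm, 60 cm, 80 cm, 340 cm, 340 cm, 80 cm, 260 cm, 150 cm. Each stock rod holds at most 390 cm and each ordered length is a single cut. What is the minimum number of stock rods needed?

7

Total = 340 + 340 + 330 + 260 + 240 + 220 + 150 + 80 + 80 + 80 + 70 + 60 = 2250 cm.
Lower bound: ⌈2250/390⌉ = 6 stock rods.
A packing using 7 stock rods:
  stock rod 1: 340 = 340
  stock rod 2: 340 = 340
  stock rod 3: 330 + 60 = 390
  stock rod 4: 260 + 80 = 340
  stock rod 5: 240 + 150 = 390
  stock rod 6: 220 + 80 + 80 = 380
  stock rod 7: 70 = 70
No arrangement into 6 stock rods stays within capacity, so 7 is optimal.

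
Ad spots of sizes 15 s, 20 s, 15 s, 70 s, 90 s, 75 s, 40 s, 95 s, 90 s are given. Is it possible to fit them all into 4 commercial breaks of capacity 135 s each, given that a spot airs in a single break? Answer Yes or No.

Total = 510 s; ⌈510/135⌉ = 4.
5 ad spots each exceed half the capacity and cannot share a break, forcing at least 5 commercial breaks.
At least 5 commercial breaks are required, but only 4 are allowed.

No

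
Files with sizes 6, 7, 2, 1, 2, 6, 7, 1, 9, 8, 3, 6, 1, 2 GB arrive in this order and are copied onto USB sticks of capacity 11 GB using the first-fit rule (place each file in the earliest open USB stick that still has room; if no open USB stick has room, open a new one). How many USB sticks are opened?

7

  6 → USB stick 1 (new)  [load 6/11]
  7 → USB stick 2 (new)  [load 7/11]
  2 → USB stick 1  [load 8/11]
  1 → USB stick 1  [load 9/11]
  2 → USB stick 1  [load 11/11]
  6 → USB stick 3 (new)  [load 6/11]
  7 → USB stick 4 (new)  [load 7/11]
  1 → USB stick 2  [load 8/11]
  9 → USB stick 5 (new)  [load 9/11]
  8 → USB stick 6 (new)  [load 8/11]
  3 → USB stick 2  [load 11/11]
  6 → USB stick 7 (new)  [load 6/11]
  1 → USB stick 3  [load 7/11]
  2 → USB stick 3  [load 9/11]
7 USB sticks opened.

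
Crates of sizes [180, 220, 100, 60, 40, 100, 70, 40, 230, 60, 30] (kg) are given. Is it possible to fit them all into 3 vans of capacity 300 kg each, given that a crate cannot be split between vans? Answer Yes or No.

Total = 1130 kg; ⌈1130/300⌉ = 4.
At least 4 vans are required, but only 3 are allowed.

No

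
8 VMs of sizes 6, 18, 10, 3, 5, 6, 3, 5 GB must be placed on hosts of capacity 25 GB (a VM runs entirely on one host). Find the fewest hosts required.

3

Total = 18 + 10 + 6 + 6 + 5 + 5 + 3 + 3 = 56 GB.
Lower bound: ⌈56/25⌉ = 3 hosts.
A packing using 3 hosts:
  host 1: 18 + 6 = 24
  host 2: 10 + 6 + 5 + 3 = 24
  host 3: 5 + 3 = 8
This matches the lower bound, so 3 is optimal.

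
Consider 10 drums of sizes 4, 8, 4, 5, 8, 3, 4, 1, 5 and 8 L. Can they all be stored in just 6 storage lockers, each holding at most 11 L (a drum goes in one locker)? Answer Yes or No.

A valid assignment using 6 storage lockers:
  locker 1: 8 + 3 = 11
  locker 2: 8 + 1 = 9
  locker 3: 8 = 8
  locker 4: 5 + 5 = 10
  locker 5: 4 + 4 = 8
  locker 6: 4 = 4
Every load is within 11 L, so 6 storage lockers suffice.

Yes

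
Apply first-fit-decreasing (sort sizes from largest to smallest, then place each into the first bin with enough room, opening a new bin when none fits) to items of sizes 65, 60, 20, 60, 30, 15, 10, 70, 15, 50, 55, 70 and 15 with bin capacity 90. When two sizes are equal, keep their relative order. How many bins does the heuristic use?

7

Sorted descending: 70, 70, 65, 60, 60, 55, 50, 30, 20, 15, 15, 15, 10.
  70 → bin 1 (new)  [load 70/90]
  70 → bin 2 (new)  [load 70/90]
  65 → bin 3 (new)  [load 65/90]
  60 → bin 4 (new)  [load 60/90]
  60 → bin 5 (new)  [load 60/90]
  55 → bin 6 (new)  [load 55/90]
  50 → bin 7 (new)  [load 50/90]
  30 → bin 4  [load 90/90]
  20 → bin 1  [load 90/90]
  15 → bin 2  [load 85/90]
  15 → bin 3  [load 80/90]
  15 → bin 5  [load 75/90]
  10 → bin 3  [load 90/90]
7 bins opened.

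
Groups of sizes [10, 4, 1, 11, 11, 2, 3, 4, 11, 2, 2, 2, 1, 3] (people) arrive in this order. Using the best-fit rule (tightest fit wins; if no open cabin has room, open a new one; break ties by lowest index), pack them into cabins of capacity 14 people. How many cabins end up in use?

5

  10 → cabin 1 (new)  [load 10/14]
  4 → cabin 1  [load 14/14]
  1 → cabin 2 (new)  [load 1/14]
  11 → cabin 2  [load 12/14]
  11 → cabin 3 (new)  [load 11/14]
  2 → cabin 2  [load 14/14]
  3 → cabin 3  [load 14/14]
  4 → cabin 4 (new)  [load 4/14]
  11 → cabin 5 (new)  [load 11/14]
  2 → cabin 5  [load 13/14]
  2 → cabin 4  [load 6/14]
  2 → cabin 4  [load 8/14]
  1 → cabin 5  [load 14/14]
  3 → cabin 4  [load 11/14]
5 cabins opened.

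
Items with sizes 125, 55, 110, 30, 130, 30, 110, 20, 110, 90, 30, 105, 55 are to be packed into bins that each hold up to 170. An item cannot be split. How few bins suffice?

7

Total = 130 + 125 + 110 + 110 + 110 + 105 + 90 + 55 + 55 + 30 + 30 + 30 + 20 = 1000.
Lower bound: ⌈1000/170⌉ = 6 bins.
Also, 7 items each exceed 85, and no two of those can share a bin, so at least 7 bins are needed.
A packing using 7 bins:
  bin 1: 130 + 30 = 160
  bin 2: 125 + 30 = 155
  bin 3: 110 + 55 = 165
  bin 4: 110 + 55 = 165
  bin 5: 110 + 30 + 20 = 160
  bin 6: 105 = 105
  bin 7: 90 = 90
This matches the lower bound, so 7 is optimal.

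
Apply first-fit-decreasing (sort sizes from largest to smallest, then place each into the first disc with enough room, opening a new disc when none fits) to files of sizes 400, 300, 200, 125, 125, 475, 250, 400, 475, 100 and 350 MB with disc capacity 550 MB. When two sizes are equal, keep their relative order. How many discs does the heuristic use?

7

Sorted descending: 475, 475, 400, 400, 350, 300, 250, 200, 125, 125, 100.
  475 → disc 1 (new)  [load 475/550]
  475 → disc 2 (new)  [load 475/550]
  400 → disc 3 (new)  [load 400/550]
  400 → disc 4 (new)  [load 400/550]
  350 → disc 5 (new)  [load 350/550]
  300 → disc 6 (new)  [load 300/550]
  250 → disc 6  [load 550/550]
  200 → disc 5  [load 550/550]
  125 → disc 3  [load 525/550]
  125 → disc 4  [load 525/550]
  100 → disc 7 (new)  [load 100/550]
7 discs opened.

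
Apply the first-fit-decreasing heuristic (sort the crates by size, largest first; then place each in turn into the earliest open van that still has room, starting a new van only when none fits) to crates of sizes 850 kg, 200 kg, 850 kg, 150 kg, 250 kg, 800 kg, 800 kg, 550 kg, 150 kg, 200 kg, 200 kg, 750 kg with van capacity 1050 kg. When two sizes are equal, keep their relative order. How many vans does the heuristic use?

6

Sorted descending: 850, 850, 800, 800, 750, 550, 250, 200, 200, 200, 150, 150.
  850 → van 1 (new)  [load 850/1050]
  850 → van 2 (new)  [load 850/1050]
  800 → van 3 (new)  [load 800/1050]
  800 → van 4 (new)  [load 800/1050]
  750 → van 5 (new)  [load 750/1050]
  550 → van 6 (new)  [load 550/1050]
  250 → van 3  [load 1050/1050]
  200 → van 1  [load 1050/1050]
  200 → van 2  [load 1050/1050]
  200 → van 4  [load 1000/1050]
  150 → van 5  [load 900/1050]
  150 → van 5  [load 1050/1050]
6 vans opened.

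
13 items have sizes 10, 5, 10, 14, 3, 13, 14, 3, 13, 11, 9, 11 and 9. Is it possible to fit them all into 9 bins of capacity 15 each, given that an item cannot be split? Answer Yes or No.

No

Total = 125; ⌈125/15⌉ = 9.
10 items each exceed half the capacity and cannot share a bin, forcing at least 10 bins.
At least 10 bins are required, but only 9 are allowed.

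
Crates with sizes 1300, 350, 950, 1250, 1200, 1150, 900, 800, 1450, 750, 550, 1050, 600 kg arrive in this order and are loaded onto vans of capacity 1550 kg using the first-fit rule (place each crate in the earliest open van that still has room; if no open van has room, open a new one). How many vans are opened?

10

  1300 → van 1 (new)  [load 1300/1550]
  350 → van 2 (new)  [load 350/1550]
  950 → van 2  [load 1300/1550]
  1250 → van 3 (new)  [load 1250/1550]
  1200 → van 4 (new)  [load 1200/1550]
  1150 → van 5 (new)  [load 1150/1550]
  900 → van 6 (new)  [load 900/1550]
  800 → van 7 (new)  [load 800/1550]
  1450 → van 8 (new)  [load 1450/1550]
  750 → van 7  [load 1550/1550]
  550 → van 6  [load 1450/1550]
  1050 → van 9 (new)  [load 1050/1550]
  600 → van 10 (new)  [load 600/1550]
10 vans opened.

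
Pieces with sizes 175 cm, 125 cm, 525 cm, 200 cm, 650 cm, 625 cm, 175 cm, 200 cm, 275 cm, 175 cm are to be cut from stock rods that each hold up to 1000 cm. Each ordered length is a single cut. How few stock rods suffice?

4

Total = 650 + 625 + 525 + 275 + 200 + 200 + 175 + 175 + 175 + 125 = 3125 cm.
Lower bound: ⌈3125/1000⌉ = 4 stock rods.
A packing using 4 stock rods:
  stock rod 1: 650 + 275 = 925
  stock rod 2: 625 + 200 + 175 = 1000
  stock rod 3: 525 + 200 + 175 = 900
  stock rod 4: 175 + 125 = 300
This matches the lower bound, so 4 is optimal.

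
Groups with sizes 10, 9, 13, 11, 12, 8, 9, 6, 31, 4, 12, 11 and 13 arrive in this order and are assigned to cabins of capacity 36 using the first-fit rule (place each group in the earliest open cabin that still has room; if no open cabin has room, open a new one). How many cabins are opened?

  10 → cabin 1 (new)  [load 10/36]
  9 → cabin 1  [load 19/36]
  13 → cabin 1  [load 32/36]
  11 → cabin 2 (new)  [load 11/36]
  12 → cabin 2  [load 23/36]
  8 → cabin 2  [load 31/36]
  9 → cabin 3 (new)  [load 9/36]
  6 → cabin 3  [load 15/36]
  31 → cabin 4 (new)  [load 31/36]
  4 → cabin 1  [load 36/36]
  12 → cabin 3  [load 27/36]
  11 → cabin 5 (new)  [load 11/36]
  13 → cabin 5  [load 24/36]
5 cabins opened.

5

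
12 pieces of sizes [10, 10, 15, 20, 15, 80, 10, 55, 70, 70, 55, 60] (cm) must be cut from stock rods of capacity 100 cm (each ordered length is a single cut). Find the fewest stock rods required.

6

Total = 80 + 70 + 70 + 60 + 55 + 55 + 20 + 15 + 15 + 10 + 10 + 10 = 470 cm.
Lower bound: ⌈470/100⌉ = 5 stock rods.
Also, 6 pieces each exceed 50 cm, and no two of those can share a stock rod, so at least 6 stock rods are needed.
A packing using 6 stock rods:
  stock rod 1: 80 + 20 = 100
  stock rod 2: 70 + 15 + 15 = 100
  stock rod 3: 70 + 10 + 10 + 10 = 100
  stock rod 4: 60 = 60
  stock rod 5: 55 = 55
  stock rod 6: 55 = 55
This matches the lower bound, so 6 is optimal.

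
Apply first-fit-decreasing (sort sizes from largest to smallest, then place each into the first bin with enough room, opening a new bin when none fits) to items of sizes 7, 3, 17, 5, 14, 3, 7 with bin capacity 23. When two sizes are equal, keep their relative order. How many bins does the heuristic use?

3

Sorted descending: 17, 14, 7, 7, 5, 3, 3.
  17 → bin 1 (new)  [load 17/23]
  14 → bin 2 (new)  [load 14/23]
  7 → bin 2  [load 21/23]
  7 → bin 3 (new)  [load 7/23]
  5 → bin 1  [load 22/23]
  3 → bin 3  [load 10/23]
  3 → bin 3  [load 13/23]
3 bins opened.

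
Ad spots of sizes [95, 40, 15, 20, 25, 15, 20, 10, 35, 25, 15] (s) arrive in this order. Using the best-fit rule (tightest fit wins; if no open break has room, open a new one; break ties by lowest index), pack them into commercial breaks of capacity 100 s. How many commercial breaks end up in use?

4

  95 → break 1 (new)  [load 95/100]
  40 → break 2 (new)  [load 40/100]
  15 → break 2  [load 55/100]
  20 → break 2  [load 75/100]
  25 → break 2  [load 100/100]
  15 → break 3 (new)  [load 15/100]
  20 → break 3  [load 35/100]
  10 → break 3  [load 45/100]
  35 → break 3  [load 80/100]
  25 → break 4 (new)  [load 25/100]
  15 → break 3  [load 95/100]
4 commercial breaks opened.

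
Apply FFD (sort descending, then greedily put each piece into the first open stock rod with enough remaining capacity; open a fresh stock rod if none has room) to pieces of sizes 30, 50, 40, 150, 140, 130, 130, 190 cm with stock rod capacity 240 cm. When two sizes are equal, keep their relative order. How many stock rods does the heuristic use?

Sorted descending: 190, 150, 140, 130, 130, 50, 40, 30.
  190 → stock rod 1 (new)  [load 190/240]
  150 → stock rod 2 (new)  [load 150/240]
  140 → stock rod 3 (new)  [load 140/240]
  130 → stock rod 4 (new)  [load 130/240]
  130 → stock rod 5 (new)  [load 130/240]
  50 → stock rod 1  [load 240/240]
  40 → stock rod 2  [load 190/240]
  30 → stock rod 2  [load 220/240]
5 stock rods opened.

5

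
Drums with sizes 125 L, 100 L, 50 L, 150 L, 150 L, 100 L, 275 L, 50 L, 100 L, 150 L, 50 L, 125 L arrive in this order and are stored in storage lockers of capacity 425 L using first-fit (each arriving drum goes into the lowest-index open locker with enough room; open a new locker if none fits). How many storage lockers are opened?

4

  125 → locker 1 (new)  [load 125/425]
  100 → locker 1  [load 225/425]
  50 → locker 1  [load 275/425]
  150 → locker 1  [load 425/425]
  150 → locker 2 (new)  [load 150/425]
  100 → locker 2  [load 250/425]
  275 → locker 3 (new)  [load 275/425]
  50 → locker 2  [load 300/425]
  100 → locker 2  [load 400/425]
  150 → locker 3  [load 425/425]
  50 → locker 4 (new)  [load 50/425]
  125 → locker 4  [load 175/425]
4 storage lockers opened.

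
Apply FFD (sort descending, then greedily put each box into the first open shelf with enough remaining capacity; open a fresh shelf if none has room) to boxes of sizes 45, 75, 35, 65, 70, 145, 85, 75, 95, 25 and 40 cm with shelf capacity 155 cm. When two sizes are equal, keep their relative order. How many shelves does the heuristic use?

Sorted descending: 145, 95, 85, 75, 75, 70, 65, 45, 40, 35, 25.
  145 → shelf 1 (new)  [load 145/155]
  95 → shelf 2 (new)  [load 95/155]
  85 → shelf 3 (new)  [load 85/155]
  75 → shelf 4 (new)  [load 75/155]
  75 → shelf 4  [load 150/155]
  70 → shelf 3  [load 155/155]
  65 → shelf 5 (new)  [load 65/155]
  45 → shelf 2  [load 140/155]
  40 → shelf 5  [load 105/155]
  35 → shelf 5  [load 140/155]
  25 → shelf 6 (new)  [load 25/155]
6 shelves opened.

6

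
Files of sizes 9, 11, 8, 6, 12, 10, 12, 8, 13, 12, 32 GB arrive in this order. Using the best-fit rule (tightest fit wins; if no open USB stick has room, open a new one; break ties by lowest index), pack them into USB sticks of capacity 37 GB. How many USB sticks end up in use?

4

  9 → USB stick 1 (new)  [load 9/37]
  11 → USB stick 1  [load 20/37]
  8 → USB stick 1  [load 28/37]
  6 → USB stick 1  [load 34/37]
  12 → USB stick 2 (new)  [load 12/37]
  10 → USB stick 2  [load 22/37]
  12 → USB stick 2  [load 34/37]
  8 → USB stick 3 (new)  [load 8/37]
  13 → USB stick 3  [load 21/37]
  12 → USB stick 3  [load 33/37]
  32 → USB stick 4 (new)  [load 32/37]
4 USB sticks opened.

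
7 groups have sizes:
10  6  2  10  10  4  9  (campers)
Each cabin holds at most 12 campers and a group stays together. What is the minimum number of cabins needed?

Total = 10 + 10 + 10 + 9 + 6 + 4 + 2 = 51 campers.
Lower bound: ⌈51/12⌉ = 5 cabins.
A packing using 5 cabins:
  cabin 1: 10 + 2 = 12
  cabin 2: 10 = 10
  cabin 3: 10 = 10
  cabin 4: 9 = 9
  cabin 5: 6 + 4 = 10
This matches the lower bound, so 5 is optimal.

5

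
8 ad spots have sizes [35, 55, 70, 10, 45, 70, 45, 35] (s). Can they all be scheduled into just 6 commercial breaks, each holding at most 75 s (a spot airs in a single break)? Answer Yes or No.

Yes

A valid assignment using 6 commercial breaks:
  break 1: 70 = 70
  break 2: 70 = 70
  break 3: 55 + 10 = 65
  break 4: 45 = 45
  break 5: 45 = 45
  break 6: 35 + 35 = 70
Every load is within 75 s, so 6 commercial breaks suffice.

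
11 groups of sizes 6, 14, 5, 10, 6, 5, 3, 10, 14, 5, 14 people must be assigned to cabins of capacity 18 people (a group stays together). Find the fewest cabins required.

6

Total = 14 + 14 + 14 + 10 + 10 + 6 + 6 + 5 + 5 + 5 + 3 = 92 people.
Lower bound: ⌈92/18⌉ = 6 cabins.
A packing using 6 cabins:
  cabin 1: 14 + 3 = 17
  cabin 2: 14 = 14
  cabin 3: 14 = 14
  cabin 4: 10 + 6 = 16
  cabin 5: 10 + 6 = 16
  cabin 6: 5 + 5 + 5 = 15
This matches the lower bound, so 6 is optimal.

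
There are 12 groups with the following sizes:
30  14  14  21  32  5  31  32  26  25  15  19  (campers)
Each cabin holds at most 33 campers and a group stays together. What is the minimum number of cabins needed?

Total = 32 + 32 + 31 + 30 + 26 + 25 + 21 + 19 + 15 + 14 + 14 + 5 = 264 campers.
Lower bound: ⌈264/33⌉ = 8 cabins.
A packing using 9 cabins:
  cabin 1: 32 = 32
  cabin 2: 32 = 32
  cabin 3: 31 = 31
  cabin 4: 30 = 30
  cabin 5: 26 + 5 = 31
  cabin 6: 25 = 25
  cabin 7: 21 = 21
  cabin 8: 19 + 14 = 33
  cabin 9: 15 + 14 = 29
No arrangement into 8 cabins stays within capacity, so 9 is optimal.

9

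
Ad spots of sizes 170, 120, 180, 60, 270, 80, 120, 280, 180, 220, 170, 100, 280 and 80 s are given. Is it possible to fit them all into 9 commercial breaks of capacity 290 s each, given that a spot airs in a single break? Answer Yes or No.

A valid assignment using 9 commercial breaks:
  break 1: 280 = 280
  break 2: 280 = 280
  break 3: 270 = 270
  break 4: 220 + 60 = 280
  break 5: 180 + 100 = 280
  break 6: 180 + 80 = 260
  break 7: 170 + 120 = 290
  break 8: 170 + 120 = 290
  break 9: 80 = 80
Every load is within 290 s, so 9 commercial breaks suffice.

Yes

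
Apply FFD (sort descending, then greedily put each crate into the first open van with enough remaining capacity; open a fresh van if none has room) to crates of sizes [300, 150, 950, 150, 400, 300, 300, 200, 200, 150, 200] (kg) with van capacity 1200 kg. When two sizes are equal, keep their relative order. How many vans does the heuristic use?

Sorted descending: 950, 400, 300, 300, 300, 200, 200, 200, 150, 150, 150.
  950 → van 1 (new)  [load 950/1200]
  400 → van 2 (new)  [load 400/1200]
  300 → van 2  [load 700/1200]
  300 → van 2  [load 1000/1200]
  300 → van 3 (new)  [load 300/1200]
  200 → van 1  [load 1150/1200]
  200 → van 2  [load 1200/1200]
  200 → van 3  [load 500/1200]
  150 → van 3  [load 650/1200]
  150 → van 3  [load 800/1200]
  150 → van 3  [load 950/1200]
3 vans opened.

3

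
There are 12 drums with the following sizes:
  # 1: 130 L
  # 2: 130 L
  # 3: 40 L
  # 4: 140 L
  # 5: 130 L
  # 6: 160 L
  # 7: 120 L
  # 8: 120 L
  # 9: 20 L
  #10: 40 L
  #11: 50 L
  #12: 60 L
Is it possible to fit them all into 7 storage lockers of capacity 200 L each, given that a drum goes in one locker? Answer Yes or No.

Yes

A valid assignment using 7 storage lockers:
  locker 1: 160 + 40 = 200
  locker 2: 140 + 60 = 200
  locker 3: 130 + 50 + 20 = 200
  locker 4: 130 + 40 = 170
  locker 5: 130 = 130
  locker 6: 120 = 120
  locker 7: 120 = 120
Every load is within 200 L, so 7 storage lockers suffice.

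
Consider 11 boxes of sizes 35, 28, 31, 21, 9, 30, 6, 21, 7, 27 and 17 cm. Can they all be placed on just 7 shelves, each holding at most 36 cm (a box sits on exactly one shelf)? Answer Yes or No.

No

Total = 232 cm; ⌈232/36⌉ = 7.
The bound of 7 does not rule out 7, but exhaustive search shows no assignment into 7 shelves of capacity 36 cm exists — the minimum is 8.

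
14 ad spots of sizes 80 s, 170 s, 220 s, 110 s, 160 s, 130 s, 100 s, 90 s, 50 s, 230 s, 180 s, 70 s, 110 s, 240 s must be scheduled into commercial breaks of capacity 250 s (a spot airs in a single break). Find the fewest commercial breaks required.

9

Total = 240 + 230 + 220 + 180 + 170 + 160 + 130 + 110 + 110 + 100 + 90 + 80 + 70 + 50 = 1940 s.
Lower bound: ⌈1940/250⌉ = 8 commercial breaks.
A packing using 9 commercial breaks:
  break 1: 240 = 240
  break 2: 230 = 230
  break 3: 220 = 220
  break 4: 180 + 70 = 250
  break 5: 170 + 80 = 250
  break 6: 160 + 90 = 250
  break 7: 130 + 110 = 240
  break 8: 110 + 100 = 210
  break 9: 50 = 50
No arrangement into 8 commercial breaks stays within capacity, so 9 is optimal.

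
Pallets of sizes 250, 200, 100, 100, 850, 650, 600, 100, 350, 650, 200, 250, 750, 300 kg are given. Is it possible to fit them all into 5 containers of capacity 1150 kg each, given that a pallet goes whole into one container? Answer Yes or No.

Yes

A valid assignment using 5 containers:
  container 1: 850 + 300 = 1150
  container 2: 750 + 350 = 1100
  container 3: 650 + 250 + 250 = 1150
  container 4: 650 + 200 + 200 + 100 = 1150
  container 5: 600 + 100 + 100 = 800
Every load is within 1150 kg, so 5 containers suffice.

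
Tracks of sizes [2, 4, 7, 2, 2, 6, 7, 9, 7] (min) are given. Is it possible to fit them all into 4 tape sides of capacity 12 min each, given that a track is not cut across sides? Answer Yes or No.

Total = 46 min; ⌈46/12⌉ = 4.
The bound of 4 does not rule out 4, but exhaustive search shows no assignment into 4 tape sides of capacity 12 min exists — the minimum is 5.

No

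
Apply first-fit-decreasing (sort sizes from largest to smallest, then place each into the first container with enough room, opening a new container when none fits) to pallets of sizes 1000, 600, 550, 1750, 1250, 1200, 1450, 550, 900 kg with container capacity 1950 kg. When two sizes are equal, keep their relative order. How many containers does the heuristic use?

6

Sorted descending: 1750, 1450, 1250, 1200, 1000, 900, 600, 550, 550.
  1750 → container 1 (new)  [load 1750/1950]
  1450 → container 2 (new)  [load 1450/1950]
  1250 → container 3 (new)  [load 1250/1950]
  1200 → container 4 (new)  [load 1200/1950]
  1000 → container 5 (new)  [load 1000/1950]
  900 → container 5  [load 1900/1950]
  600 → container 3  [load 1850/1950]
  550 → container 4  [load 1750/1950]
  550 → container 6 (new)  [load 550/1950]
6 containers opened.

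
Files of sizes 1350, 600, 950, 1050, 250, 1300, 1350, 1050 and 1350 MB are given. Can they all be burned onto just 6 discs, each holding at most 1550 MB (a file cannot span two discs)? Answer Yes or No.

Total = 9250 MB; ⌈9250/1550⌉ = 6.
7 files each exceed half the capacity and cannot share a disc, forcing at least 7 discs.
At least 7 discs are required, but only 6 are allowed.

No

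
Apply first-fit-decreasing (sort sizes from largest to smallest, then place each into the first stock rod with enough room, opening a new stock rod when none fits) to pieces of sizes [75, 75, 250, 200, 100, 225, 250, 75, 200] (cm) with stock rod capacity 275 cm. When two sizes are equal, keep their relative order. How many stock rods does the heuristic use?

6

Sorted descending: 250, 250, 225, 200, 200, 100, 75, 75, 75.
  250 → stock rod 1 (new)  [load 250/275]
  250 → stock rod 2 (new)  [load 250/275]
  225 → stock rod 3 (new)  [load 225/275]
  200 → stock rod 4 (new)  [load 200/275]
  200 → stock rod 5 (new)  [load 200/275]
  100 → stock rod 6 (new)  [load 100/275]
  75 → stock rod 4  [load 275/275]
  75 → stock rod 5  [load 275/275]
  75 → stock rod 6  [load 175/275]
6 stock rods opened.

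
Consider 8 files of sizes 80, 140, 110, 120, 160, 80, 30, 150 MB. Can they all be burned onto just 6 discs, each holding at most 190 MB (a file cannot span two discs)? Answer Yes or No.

A valid assignment using 6 discs:
  disc 1: 160 + 30 = 190
  disc 2: 150 = 150
  disc 3: 140 = 140
  disc 4: 120 = 120
  disc 5: 110 + 80 = 190
  disc 6: 80 = 80
Every load is within 190 MB, so 6 discs suffice.

Yes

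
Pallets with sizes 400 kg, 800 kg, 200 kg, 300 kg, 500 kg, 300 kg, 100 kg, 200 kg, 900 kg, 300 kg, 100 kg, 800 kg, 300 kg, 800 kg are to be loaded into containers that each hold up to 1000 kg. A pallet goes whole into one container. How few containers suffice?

7

Total = 900 + 800 + 800 + 800 + 500 + 400 + 300 + 300 + 300 + 300 + 200 + 200 + 100 + 100 = 6000 kg.
Lower bound: ⌈6000/1000⌉ = 6 containers.
A packing using 7 containers:
  container 1: 900 + 100 = 1000
  container 2: 800 + 200 = 1000
  container 3: 800 + 200 = 1000
  container 4: 800 + 100 = 900
  container 5: 500 + 400 = 900
  container 6: 300 + 300 + 300 = 900
  container 7: 300 = 300
No arrangement into 6 containers stays within capacity, so 7 is optimal.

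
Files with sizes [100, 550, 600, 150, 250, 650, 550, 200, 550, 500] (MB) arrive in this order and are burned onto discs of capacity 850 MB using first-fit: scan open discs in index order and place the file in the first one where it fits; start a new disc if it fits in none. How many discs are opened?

6

  100 → disc 1 (new)  [load 100/850]
  550 → disc 1  [load 650/850]
  600 → disc 2 (new)  [load 600/850]
  150 → disc 1  [load 800/850]
  250 → disc 2  [load 850/850]
  650 → disc 3 (new)  [load 650/850]
  550 → disc 4 (new)  [load 550/850]
  200 → disc 3  [load 850/850]
  550 → disc 5 (new)  [load 550/850]
  500 → disc 6 (new)  [load 500/850]
6 discs opened.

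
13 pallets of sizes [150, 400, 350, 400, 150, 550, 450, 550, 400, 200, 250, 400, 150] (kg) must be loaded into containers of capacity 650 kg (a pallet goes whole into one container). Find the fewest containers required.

Total = 550 + 550 + 450 + 400 + 400 + 400 + 400 + 350 + 250 + 200 + 150 + 150 + 150 = 4400 kg.
Lower bound: ⌈4400/650⌉ = 7 containers.
Also, 8 pallets each exceed 325 kg, and no two of those can share a container, so at least 8 containers are needed.
A packing using 8 containers:
  container 1: 550 = 550
  container 2: 550 = 550
  container 3: 450 + 200 = 650
  container 4: 400 + 250 = 650
  container 5: 400 + 150 = 550
  container 6: 400 + 150 = 550
  container 7: 400 + 150 = 550
  container 8: 350 = 350
This matches the lower bound, so 8 is optimal.

8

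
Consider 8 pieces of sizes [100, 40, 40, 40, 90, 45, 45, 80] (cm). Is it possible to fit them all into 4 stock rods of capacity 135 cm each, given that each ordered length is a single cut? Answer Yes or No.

Yes

A valid assignment using 4 stock rods:
  stock rod 1: 100 = 100
  stock rod 2: 90 + 45 = 135
  stock rod 3: 80 + 45 = 125
  stock rod 4: 40 + 40 + 40 = 120
Every load is within 135 cm, so 4 stock rods suffice.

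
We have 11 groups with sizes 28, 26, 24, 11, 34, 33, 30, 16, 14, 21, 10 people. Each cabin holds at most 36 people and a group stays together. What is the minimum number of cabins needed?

8

Total = 34 + 33 + 30 + 28 + 26 + 24 + 21 + 16 + 14 + 11 + 10 = 247 people.
Lower bound: ⌈247/36⌉ = 7 cabins.
A packing using 8 cabins:
  cabin 1: 34 = 34
  cabin 2: 33 = 33
  cabin 3: 30 = 30
  cabin 4: 28 = 28
  cabin 5: 26 + 10 = 36
  cabin 6: 24 + 11 = 35
  cabin 7: 21 + 14 = 35
  cabin 8: 16 = 16
No arrangement into 7 cabins stays within capacity, so 8 is optimal.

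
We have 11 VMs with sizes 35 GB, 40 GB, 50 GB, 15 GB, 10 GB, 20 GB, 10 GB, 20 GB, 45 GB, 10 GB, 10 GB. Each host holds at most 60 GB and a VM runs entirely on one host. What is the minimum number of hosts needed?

5

Total = 50 + 45 + 40 + 35 + 20 + 20 + 15 + 10 + 10 + 10 + 10 = 265 GB.
Lower bound: ⌈265/60⌉ = 5 hosts.
A packing using 5 hosts:
  host 1: 50 + 10 = 60
  host 2: 45 + 15 = 60
  host 3: 40 + 20 = 60
  host 4: 35 + 20 = 55
  host 5: 10 + 10 + 10 = 30
This matches the lower bound, so 5 is optimal.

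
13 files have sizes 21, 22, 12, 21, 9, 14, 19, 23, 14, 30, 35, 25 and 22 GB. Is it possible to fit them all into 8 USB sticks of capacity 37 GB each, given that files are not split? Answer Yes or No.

No

Total = 267 GB; ⌈267/37⌉ = 8.
9 files each exceed half the capacity and cannot share a USB stick, forcing at least 9 USB sticks.
At least 9 USB sticks are required, but only 8 are allowed.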